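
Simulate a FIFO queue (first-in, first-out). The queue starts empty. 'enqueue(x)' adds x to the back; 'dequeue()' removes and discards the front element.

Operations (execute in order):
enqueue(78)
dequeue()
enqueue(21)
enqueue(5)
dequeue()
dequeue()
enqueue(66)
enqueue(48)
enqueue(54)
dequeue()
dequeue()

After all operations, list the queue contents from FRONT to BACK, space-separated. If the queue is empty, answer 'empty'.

enqueue(78): [78]
dequeue(): []
enqueue(21): [21]
enqueue(5): [21, 5]
dequeue(): [5]
dequeue(): []
enqueue(66): [66]
enqueue(48): [66, 48]
enqueue(54): [66, 48, 54]
dequeue(): [48, 54]
dequeue(): [54]

Answer: 54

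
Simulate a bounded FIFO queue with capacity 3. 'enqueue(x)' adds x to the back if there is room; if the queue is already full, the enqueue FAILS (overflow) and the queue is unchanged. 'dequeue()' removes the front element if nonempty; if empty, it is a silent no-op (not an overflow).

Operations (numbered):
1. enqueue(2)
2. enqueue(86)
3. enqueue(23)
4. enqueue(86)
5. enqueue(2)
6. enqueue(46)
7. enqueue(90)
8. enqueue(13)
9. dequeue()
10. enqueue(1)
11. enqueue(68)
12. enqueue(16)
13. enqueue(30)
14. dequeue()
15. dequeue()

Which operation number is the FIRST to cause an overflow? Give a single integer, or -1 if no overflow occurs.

Answer: 4

Derivation:
1. enqueue(2): size=1
2. enqueue(86): size=2
3. enqueue(23): size=3
4. enqueue(86): size=3=cap → OVERFLOW (fail)
5. enqueue(2): size=3=cap → OVERFLOW (fail)
6. enqueue(46): size=3=cap → OVERFLOW (fail)
7. enqueue(90): size=3=cap → OVERFLOW (fail)
8. enqueue(13): size=3=cap → OVERFLOW (fail)
9. dequeue(): size=2
10. enqueue(1): size=3
11. enqueue(68): size=3=cap → OVERFLOW (fail)
12. enqueue(16): size=3=cap → OVERFLOW (fail)
13. enqueue(30): size=3=cap → OVERFLOW (fail)
14. dequeue(): size=2
15. dequeue(): size=1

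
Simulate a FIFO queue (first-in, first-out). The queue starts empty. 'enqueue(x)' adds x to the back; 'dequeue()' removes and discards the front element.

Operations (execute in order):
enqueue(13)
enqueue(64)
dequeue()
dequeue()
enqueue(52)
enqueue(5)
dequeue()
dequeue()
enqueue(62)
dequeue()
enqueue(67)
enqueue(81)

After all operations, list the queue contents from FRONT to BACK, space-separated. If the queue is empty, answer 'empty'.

Answer: 67 81

Derivation:
enqueue(13): [13]
enqueue(64): [13, 64]
dequeue(): [64]
dequeue(): []
enqueue(52): [52]
enqueue(5): [52, 5]
dequeue(): [5]
dequeue(): []
enqueue(62): [62]
dequeue(): []
enqueue(67): [67]
enqueue(81): [67, 81]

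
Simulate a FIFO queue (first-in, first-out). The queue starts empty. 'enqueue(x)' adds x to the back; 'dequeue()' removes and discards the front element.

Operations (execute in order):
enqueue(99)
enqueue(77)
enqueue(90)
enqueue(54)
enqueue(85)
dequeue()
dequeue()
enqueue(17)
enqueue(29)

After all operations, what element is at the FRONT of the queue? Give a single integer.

enqueue(99): queue = [99]
enqueue(77): queue = [99, 77]
enqueue(90): queue = [99, 77, 90]
enqueue(54): queue = [99, 77, 90, 54]
enqueue(85): queue = [99, 77, 90, 54, 85]
dequeue(): queue = [77, 90, 54, 85]
dequeue(): queue = [90, 54, 85]
enqueue(17): queue = [90, 54, 85, 17]
enqueue(29): queue = [90, 54, 85, 17, 29]

Answer: 90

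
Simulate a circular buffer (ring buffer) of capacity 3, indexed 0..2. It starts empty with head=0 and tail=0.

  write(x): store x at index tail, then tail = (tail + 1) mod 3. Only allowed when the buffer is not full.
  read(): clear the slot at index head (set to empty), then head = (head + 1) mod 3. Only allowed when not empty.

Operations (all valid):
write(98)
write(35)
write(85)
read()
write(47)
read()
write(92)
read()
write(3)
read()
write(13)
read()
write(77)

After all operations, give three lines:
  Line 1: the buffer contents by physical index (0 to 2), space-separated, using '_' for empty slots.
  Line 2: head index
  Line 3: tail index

Answer: 13 77 3
2
2

Derivation:
write(98): buf=[98 _ _], head=0, tail=1, size=1
write(35): buf=[98 35 _], head=0, tail=2, size=2
write(85): buf=[98 35 85], head=0, tail=0, size=3
read(): buf=[_ 35 85], head=1, tail=0, size=2
write(47): buf=[47 35 85], head=1, tail=1, size=3
read(): buf=[47 _ 85], head=2, tail=1, size=2
write(92): buf=[47 92 85], head=2, tail=2, size=3
read(): buf=[47 92 _], head=0, tail=2, size=2
write(3): buf=[47 92 3], head=0, tail=0, size=3
read(): buf=[_ 92 3], head=1, tail=0, size=2
write(13): buf=[13 92 3], head=1, tail=1, size=3
read(): buf=[13 _ 3], head=2, tail=1, size=2
write(77): buf=[13 77 3], head=2, tail=2, size=3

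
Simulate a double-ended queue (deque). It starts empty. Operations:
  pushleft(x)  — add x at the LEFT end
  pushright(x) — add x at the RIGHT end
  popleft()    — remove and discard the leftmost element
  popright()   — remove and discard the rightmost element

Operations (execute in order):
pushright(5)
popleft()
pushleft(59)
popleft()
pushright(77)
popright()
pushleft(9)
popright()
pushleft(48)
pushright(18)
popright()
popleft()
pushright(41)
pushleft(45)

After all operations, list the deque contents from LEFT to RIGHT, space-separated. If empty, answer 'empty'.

pushright(5): [5]
popleft(): []
pushleft(59): [59]
popleft(): []
pushright(77): [77]
popright(): []
pushleft(9): [9]
popright(): []
pushleft(48): [48]
pushright(18): [48, 18]
popright(): [48]
popleft(): []
pushright(41): [41]
pushleft(45): [45, 41]

Answer: 45 41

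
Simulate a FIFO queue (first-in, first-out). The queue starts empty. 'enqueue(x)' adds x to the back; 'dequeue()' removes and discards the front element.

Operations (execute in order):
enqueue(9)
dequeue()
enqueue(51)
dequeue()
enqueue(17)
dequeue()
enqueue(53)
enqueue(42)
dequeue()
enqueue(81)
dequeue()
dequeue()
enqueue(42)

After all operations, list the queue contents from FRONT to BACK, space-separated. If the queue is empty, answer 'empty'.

Answer: 42

Derivation:
enqueue(9): [9]
dequeue(): []
enqueue(51): [51]
dequeue(): []
enqueue(17): [17]
dequeue(): []
enqueue(53): [53]
enqueue(42): [53, 42]
dequeue(): [42]
enqueue(81): [42, 81]
dequeue(): [81]
dequeue(): []
enqueue(42): [42]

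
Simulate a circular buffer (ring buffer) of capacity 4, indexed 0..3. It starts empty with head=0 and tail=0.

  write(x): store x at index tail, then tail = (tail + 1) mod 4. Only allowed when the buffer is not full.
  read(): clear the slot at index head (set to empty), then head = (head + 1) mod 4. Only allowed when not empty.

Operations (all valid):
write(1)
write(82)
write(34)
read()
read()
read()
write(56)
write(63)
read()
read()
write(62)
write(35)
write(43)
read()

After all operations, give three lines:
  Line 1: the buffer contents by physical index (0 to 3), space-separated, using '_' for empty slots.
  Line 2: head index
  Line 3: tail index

write(1): buf=[1 _ _ _], head=0, tail=1, size=1
write(82): buf=[1 82 _ _], head=0, tail=2, size=2
write(34): buf=[1 82 34 _], head=0, tail=3, size=3
read(): buf=[_ 82 34 _], head=1, tail=3, size=2
read(): buf=[_ _ 34 _], head=2, tail=3, size=1
read(): buf=[_ _ _ _], head=3, tail=3, size=0
write(56): buf=[_ _ _ 56], head=3, tail=0, size=1
write(63): buf=[63 _ _ 56], head=3, tail=1, size=2
read(): buf=[63 _ _ _], head=0, tail=1, size=1
read(): buf=[_ _ _ _], head=1, tail=1, size=0
write(62): buf=[_ 62 _ _], head=1, tail=2, size=1
write(35): buf=[_ 62 35 _], head=1, tail=3, size=2
write(43): buf=[_ 62 35 43], head=1, tail=0, size=3
read(): buf=[_ _ 35 43], head=2, tail=0, size=2

Answer: _ _ 35 43
2
0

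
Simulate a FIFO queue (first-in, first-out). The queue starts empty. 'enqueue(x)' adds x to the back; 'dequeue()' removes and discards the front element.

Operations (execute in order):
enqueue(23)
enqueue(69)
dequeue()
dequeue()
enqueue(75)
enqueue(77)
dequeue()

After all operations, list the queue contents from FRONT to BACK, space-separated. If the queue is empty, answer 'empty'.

enqueue(23): [23]
enqueue(69): [23, 69]
dequeue(): [69]
dequeue(): []
enqueue(75): [75]
enqueue(77): [75, 77]
dequeue(): [77]

Answer: 77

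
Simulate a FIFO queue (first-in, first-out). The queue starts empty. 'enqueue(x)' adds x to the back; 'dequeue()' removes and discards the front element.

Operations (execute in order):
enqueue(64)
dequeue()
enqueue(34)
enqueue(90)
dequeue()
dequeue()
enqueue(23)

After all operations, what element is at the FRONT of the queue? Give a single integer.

enqueue(64): queue = [64]
dequeue(): queue = []
enqueue(34): queue = [34]
enqueue(90): queue = [34, 90]
dequeue(): queue = [90]
dequeue(): queue = []
enqueue(23): queue = [23]

Answer: 23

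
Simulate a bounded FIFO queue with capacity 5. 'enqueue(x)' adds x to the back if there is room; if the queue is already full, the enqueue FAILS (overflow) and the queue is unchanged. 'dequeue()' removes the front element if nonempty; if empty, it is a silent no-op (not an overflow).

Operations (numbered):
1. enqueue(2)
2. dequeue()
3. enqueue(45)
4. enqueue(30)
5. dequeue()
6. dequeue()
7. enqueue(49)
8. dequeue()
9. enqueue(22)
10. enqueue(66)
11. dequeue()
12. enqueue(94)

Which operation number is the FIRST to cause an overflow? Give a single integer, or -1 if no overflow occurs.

Answer: -1

Derivation:
1. enqueue(2): size=1
2. dequeue(): size=0
3. enqueue(45): size=1
4. enqueue(30): size=2
5. dequeue(): size=1
6. dequeue(): size=0
7. enqueue(49): size=1
8. dequeue(): size=0
9. enqueue(22): size=1
10. enqueue(66): size=2
11. dequeue(): size=1
12. enqueue(94): size=2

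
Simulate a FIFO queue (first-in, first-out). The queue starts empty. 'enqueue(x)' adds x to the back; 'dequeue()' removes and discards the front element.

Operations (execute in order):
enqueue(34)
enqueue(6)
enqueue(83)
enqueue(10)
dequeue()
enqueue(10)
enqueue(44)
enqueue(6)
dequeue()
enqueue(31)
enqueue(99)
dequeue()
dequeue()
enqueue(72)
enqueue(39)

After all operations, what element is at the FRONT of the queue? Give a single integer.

enqueue(34): queue = [34]
enqueue(6): queue = [34, 6]
enqueue(83): queue = [34, 6, 83]
enqueue(10): queue = [34, 6, 83, 10]
dequeue(): queue = [6, 83, 10]
enqueue(10): queue = [6, 83, 10, 10]
enqueue(44): queue = [6, 83, 10, 10, 44]
enqueue(6): queue = [6, 83, 10, 10, 44, 6]
dequeue(): queue = [83, 10, 10, 44, 6]
enqueue(31): queue = [83, 10, 10, 44, 6, 31]
enqueue(99): queue = [83, 10, 10, 44, 6, 31, 99]
dequeue(): queue = [10, 10, 44, 6, 31, 99]
dequeue(): queue = [10, 44, 6, 31, 99]
enqueue(72): queue = [10, 44, 6, 31, 99, 72]
enqueue(39): queue = [10, 44, 6, 31, 99, 72, 39]

Answer: 10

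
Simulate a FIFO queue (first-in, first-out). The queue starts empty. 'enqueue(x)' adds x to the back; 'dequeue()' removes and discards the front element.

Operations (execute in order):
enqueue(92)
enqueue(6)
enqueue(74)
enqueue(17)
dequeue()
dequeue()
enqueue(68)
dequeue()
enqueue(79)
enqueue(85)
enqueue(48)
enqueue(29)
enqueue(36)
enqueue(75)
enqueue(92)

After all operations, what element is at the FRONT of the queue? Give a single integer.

enqueue(92): queue = [92]
enqueue(6): queue = [92, 6]
enqueue(74): queue = [92, 6, 74]
enqueue(17): queue = [92, 6, 74, 17]
dequeue(): queue = [6, 74, 17]
dequeue(): queue = [74, 17]
enqueue(68): queue = [74, 17, 68]
dequeue(): queue = [17, 68]
enqueue(79): queue = [17, 68, 79]
enqueue(85): queue = [17, 68, 79, 85]
enqueue(48): queue = [17, 68, 79, 85, 48]
enqueue(29): queue = [17, 68, 79, 85, 48, 29]
enqueue(36): queue = [17, 68, 79, 85, 48, 29, 36]
enqueue(75): queue = [17, 68, 79, 85, 48, 29, 36, 75]
enqueue(92): queue = [17, 68, 79, 85, 48, 29, 36, 75, 92]

Answer: 17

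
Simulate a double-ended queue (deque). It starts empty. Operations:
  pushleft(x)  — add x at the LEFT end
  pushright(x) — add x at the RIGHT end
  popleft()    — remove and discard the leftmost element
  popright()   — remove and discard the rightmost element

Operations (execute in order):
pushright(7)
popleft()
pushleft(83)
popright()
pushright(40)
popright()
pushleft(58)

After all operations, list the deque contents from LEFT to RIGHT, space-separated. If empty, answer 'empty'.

pushright(7): [7]
popleft(): []
pushleft(83): [83]
popright(): []
pushright(40): [40]
popright(): []
pushleft(58): [58]

Answer: 58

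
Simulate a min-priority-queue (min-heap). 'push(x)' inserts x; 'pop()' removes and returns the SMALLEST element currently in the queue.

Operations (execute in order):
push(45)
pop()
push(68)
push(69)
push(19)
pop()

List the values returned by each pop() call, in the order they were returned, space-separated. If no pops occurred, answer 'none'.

Answer: 45 19

Derivation:
push(45): heap contents = [45]
pop() → 45: heap contents = []
push(68): heap contents = [68]
push(69): heap contents = [68, 69]
push(19): heap contents = [19, 68, 69]
pop() → 19: heap contents = [68, 69]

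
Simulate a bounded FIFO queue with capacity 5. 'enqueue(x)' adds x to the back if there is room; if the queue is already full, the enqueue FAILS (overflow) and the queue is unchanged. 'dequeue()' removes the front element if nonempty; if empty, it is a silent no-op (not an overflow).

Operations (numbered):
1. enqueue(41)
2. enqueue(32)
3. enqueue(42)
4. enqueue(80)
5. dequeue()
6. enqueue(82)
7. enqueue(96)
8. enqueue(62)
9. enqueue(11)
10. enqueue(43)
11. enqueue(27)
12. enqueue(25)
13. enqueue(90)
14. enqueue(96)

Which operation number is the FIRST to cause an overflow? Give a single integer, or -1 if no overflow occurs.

1. enqueue(41): size=1
2. enqueue(32): size=2
3. enqueue(42): size=3
4. enqueue(80): size=4
5. dequeue(): size=3
6. enqueue(82): size=4
7. enqueue(96): size=5
8. enqueue(62): size=5=cap → OVERFLOW (fail)
9. enqueue(11): size=5=cap → OVERFLOW (fail)
10. enqueue(43): size=5=cap → OVERFLOW (fail)
11. enqueue(27): size=5=cap → OVERFLOW (fail)
12. enqueue(25): size=5=cap → OVERFLOW (fail)
13. enqueue(90): size=5=cap → OVERFLOW (fail)
14. enqueue(96): size=5=cap → OVERFLOW (fail)

Answer: 8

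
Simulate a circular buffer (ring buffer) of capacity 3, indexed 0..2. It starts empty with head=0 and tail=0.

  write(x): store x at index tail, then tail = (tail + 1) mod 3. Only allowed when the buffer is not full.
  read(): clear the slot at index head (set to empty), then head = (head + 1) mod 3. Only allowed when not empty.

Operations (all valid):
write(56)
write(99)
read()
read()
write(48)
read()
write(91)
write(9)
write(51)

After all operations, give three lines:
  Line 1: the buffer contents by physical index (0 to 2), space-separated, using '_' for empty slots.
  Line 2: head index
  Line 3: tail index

write(56): buf=[56 _ _], head=0, tail=1, size=1
write(99): buf=[56 99 _], head=0, tail=2, size=2
read(): buf=[_ 99 _], head=1, tail=2, size=1
read(): buf=[_ _ _], head=2, tail=2, size=0
write(48): buf=[_ _ 48], head=2, tail=0, size=1
read(): buf=[_ _ _], head=0, tail=0, size=0
write(91): buf=[91 _ _], head=0, tail=1, size=1
write(9): buf=[91 9 _], head=0, tail=2, size=2
write(51): buf=[91 9 51], head=0, tail=0, size=3

Answer: 91 9 51
0
0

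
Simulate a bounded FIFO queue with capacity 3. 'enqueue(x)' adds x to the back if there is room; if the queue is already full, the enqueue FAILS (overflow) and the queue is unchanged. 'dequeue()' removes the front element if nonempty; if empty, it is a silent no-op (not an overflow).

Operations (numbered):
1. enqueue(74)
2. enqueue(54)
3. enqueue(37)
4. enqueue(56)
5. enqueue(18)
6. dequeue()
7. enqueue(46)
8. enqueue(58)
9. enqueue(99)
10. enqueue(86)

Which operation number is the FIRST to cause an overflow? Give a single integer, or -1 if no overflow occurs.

1. enqueue(74): size=1
2. enqueue(54): size=2
3. enqueue(37): size=3
4. enqueue(56): size=3=cap → OVERFLOW (fail)
5. enqueue(18): size=3=cap → OVERFLOW (fail)
6. dequeue(): size=2
7. enqueue(46): size=3
8. enqueue(58): size=3=cap → OVERFLOW (fail)
9. enqueue(99): size=3=cap → OVERFLOW (fail)
10. enqueue(86): size=3=cap → OVERFLOW (fail)

Answer: 4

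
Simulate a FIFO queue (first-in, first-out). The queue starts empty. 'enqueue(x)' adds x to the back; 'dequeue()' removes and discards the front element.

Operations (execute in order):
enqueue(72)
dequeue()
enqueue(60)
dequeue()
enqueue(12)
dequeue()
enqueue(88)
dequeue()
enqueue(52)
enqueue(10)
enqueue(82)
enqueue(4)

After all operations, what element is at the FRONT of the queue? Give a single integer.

enqueue(72): queue = [72]
dequeue(): queue = []
enqueue(60): queue = [60]
dequeue(): queue = []
enqueue(12): queue = [12]
dequeue(): queue = []
enqueue(88): queue = [88]
dequeue(): queue = []
enqueue(52): queue = [52]
enqueue(10): queue = [52, 10]
enqueue(82): queue = [52, 10, 82]
enqueue(4): queue = [52, 10, 82, 4]

Answer: 52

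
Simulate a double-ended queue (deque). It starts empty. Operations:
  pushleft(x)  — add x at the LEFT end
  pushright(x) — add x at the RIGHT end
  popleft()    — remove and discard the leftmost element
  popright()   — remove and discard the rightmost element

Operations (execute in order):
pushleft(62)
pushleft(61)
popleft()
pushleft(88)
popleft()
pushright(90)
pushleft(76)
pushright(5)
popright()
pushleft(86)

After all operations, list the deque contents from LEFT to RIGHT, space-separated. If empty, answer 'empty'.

pushleft(62): [62]
pushleft(61): [61, 62]
popleft(): [62]
pushleft(88): [88, 62]
popleft(): [62]
pushright(90): [62, 90]
pushleft(76): [76, 62, 90]
pushright(5): [76, 62, 90, 5]
popright(): [76, 62, 90]
pushleft(86): [86, 76, 62, 90]

Answer: 86 76 62 90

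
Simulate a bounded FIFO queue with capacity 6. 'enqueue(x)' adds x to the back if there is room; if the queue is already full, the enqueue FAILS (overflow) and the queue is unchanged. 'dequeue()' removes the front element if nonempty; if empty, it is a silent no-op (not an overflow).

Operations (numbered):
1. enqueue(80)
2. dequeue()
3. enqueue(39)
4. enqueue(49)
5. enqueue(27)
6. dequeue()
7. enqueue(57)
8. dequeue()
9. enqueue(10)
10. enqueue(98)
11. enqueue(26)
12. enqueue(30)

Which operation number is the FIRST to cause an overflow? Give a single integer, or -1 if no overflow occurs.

Answer: -1

Derivation:
1. enqueue(80): size=1
2. dequeue(): size=0
3. enqueue(39): size=1
4. enqueue(49): size=2
5. enqueue(27): size=3
6. dequeue(): size=2
7. enqueue(57): size=3
8. dequeue(): size=2
9. enqueue(10): size=3
10. enqueue(98): size=4
11. enqueue(26): size=5
12. enqueue(30): size=6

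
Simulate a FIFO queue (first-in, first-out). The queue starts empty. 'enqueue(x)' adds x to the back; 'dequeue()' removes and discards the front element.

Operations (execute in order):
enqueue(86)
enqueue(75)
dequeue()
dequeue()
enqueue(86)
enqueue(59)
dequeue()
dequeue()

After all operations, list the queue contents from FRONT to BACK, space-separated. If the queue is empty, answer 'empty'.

enqueue(86): [86]
enqueue(75): [86, 75]
dequeue(): [75]
dequeue(): []
enqueue(86): [86]
enqueue(59): [86, 59]
dequeue(): [59]
dequeue(): []

Answer: empty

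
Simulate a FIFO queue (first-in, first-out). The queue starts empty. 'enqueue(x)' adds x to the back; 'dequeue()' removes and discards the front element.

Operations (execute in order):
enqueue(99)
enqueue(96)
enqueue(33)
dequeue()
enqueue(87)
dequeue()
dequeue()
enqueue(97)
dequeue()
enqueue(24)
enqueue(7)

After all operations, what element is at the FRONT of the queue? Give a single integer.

enqueue(99): queue = [99]
enqueue(96): queue = [99, 96]
enqueue(33): queue = [99, 96, 33]
dequeue(): queue = [96, 33]
enqueue(87): queue = [96, 33, 87]
dequeue(): queue = [33, 87]
dequeue(): queue = [87]
enqueue(97): queue = [87, 97]
dequeue(): queue = [97]
enqueue(24): queue = [97, 24]
enqueue(7): queue = [97, 24, 7]

Answer: 97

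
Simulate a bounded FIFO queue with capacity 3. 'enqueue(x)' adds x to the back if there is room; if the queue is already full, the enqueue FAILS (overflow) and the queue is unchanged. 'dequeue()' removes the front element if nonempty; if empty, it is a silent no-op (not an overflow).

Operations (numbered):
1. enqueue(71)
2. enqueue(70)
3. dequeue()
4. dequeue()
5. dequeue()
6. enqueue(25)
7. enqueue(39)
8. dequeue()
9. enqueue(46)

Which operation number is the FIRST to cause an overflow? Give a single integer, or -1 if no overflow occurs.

Answer: -1

Derivation:
1. enqueue(71): size=1
2. enqueue(70): size=2
3. dequeue(): size=1
4. dequeue(): size=0
5. dequeue(): empty, no-op, size=0
6. enqueue(25): size=1
7. enqueue(39): size=2
8. dequeue(): size=1
9. enqueue(46): size=2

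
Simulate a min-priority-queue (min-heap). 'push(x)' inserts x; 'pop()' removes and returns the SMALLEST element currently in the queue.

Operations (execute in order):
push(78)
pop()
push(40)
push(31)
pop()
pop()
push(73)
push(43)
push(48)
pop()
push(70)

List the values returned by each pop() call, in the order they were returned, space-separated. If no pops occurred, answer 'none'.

push(78): heap contents = [78]
pop() → 78: heap contents = []
push(40): heap contents = [40]
push(31): heap contents = [31, 40]
pop() → 31: heap contents = [40]
pop() → 40: heap contents = []
push(73): heap contents = [73]
push(43): heap contents = [43, 73]
push(48): heap contents = [43, 48, 73]
pop() → 43: heap contents = [48, 73]
push(70): heap contents = [48, 70, 73]

Answer: 78 31 40 43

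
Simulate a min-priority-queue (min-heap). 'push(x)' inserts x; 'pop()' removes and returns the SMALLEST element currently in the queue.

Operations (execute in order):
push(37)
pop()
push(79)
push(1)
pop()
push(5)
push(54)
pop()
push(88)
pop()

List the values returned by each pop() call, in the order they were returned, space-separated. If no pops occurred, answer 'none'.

Answer: 37 1 5 54

Derivation:
push(37): heap contents = [37]
pop() → 37: heap contents = []
push(79): heap contents = [79]
push(1): heap contents = [1, 79]
pop() → 1: heap contents = [79]
push(5): heap contents = [5, 79]
push(54): heap contents = [5, 54, 79]
pop() → 5: heap contents = [54, 79]
push(88): heap contents = [54, 79, 88]
pop() → 54: heap contents = [79, 88]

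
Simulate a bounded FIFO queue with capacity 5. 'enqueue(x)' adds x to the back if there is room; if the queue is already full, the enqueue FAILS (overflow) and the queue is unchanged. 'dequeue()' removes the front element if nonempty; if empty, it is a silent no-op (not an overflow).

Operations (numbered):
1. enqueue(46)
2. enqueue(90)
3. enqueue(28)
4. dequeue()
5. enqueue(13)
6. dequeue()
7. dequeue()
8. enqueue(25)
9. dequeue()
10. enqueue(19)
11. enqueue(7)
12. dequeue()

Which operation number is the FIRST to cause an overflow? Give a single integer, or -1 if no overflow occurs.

Answer: -1

Derivation:
1. enqueue(46): size=1
2. enqueue(90): size=2
3. enqueue(28): size=3
4. dequeue(): size=2
5. enqueue(13): size=3
6. dequeue(): size=2
7. dequeue(): size=1
8. enqueue(25): size=2
9. dequeue(): size=1
10. enqueue(19): size=2
11. enqueue(7): size=3
12. dequeue(): size=2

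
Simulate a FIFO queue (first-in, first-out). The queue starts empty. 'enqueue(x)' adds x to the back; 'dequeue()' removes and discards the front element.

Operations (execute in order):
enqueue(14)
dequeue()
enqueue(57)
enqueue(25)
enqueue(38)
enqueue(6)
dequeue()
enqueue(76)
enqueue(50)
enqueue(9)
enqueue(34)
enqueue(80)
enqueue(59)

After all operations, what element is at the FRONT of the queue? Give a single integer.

Answer: 25

Derivation:
enqueue(14): queue = [14]
dequeue(): queue = []
enqueue(57): queue = [57]
enqueue(25): queue = [57, 25]
enqueue(38): queue = [57, 25, 38]
enqueue(6): queue = [57, 25, 38, 6]
dequeue(): queue = [25, 38, 6]
enqueue(76): queue = [25, 38, 6, 76]
enqueue(50): queue = [25, 38, 6, 76, 50]
enqueue(9): queue = [25, 38, 6, 76, 50, 9]
enqueue(34): queue = [25, 38, 6, 76, 50, 9, 34]
enqueue(80): queue = [25, 38, 6, 76, 50, 9, 34, 80]
enqueue(59): queue = [25, 38, 6, 76, 50, 9, 34, 80, 59]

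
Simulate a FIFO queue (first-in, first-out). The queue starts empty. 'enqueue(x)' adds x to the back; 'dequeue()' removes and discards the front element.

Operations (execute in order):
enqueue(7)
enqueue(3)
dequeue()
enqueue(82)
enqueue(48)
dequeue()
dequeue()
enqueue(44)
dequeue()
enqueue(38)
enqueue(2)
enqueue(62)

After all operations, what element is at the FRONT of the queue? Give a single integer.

enqueue(7): queue = [7]
enqueue(3): queue = [7, 3]
dequeue(): queue = [3]
enqueue(82): queue = [3, 82]
enqueue(48): queue = [3, 82, 48]
dequeue(): queue = [82, 48]
dequeue(): queue = [48]
enqueue(44): queue = [48, 44]
dequeue(): queue = [44]
enqueue(38): queue = [44, 38]
enqueue(2): queue = [44, 38, 2]
enqueue(62): queue = [44, 38, 2, 62]

Answer: 44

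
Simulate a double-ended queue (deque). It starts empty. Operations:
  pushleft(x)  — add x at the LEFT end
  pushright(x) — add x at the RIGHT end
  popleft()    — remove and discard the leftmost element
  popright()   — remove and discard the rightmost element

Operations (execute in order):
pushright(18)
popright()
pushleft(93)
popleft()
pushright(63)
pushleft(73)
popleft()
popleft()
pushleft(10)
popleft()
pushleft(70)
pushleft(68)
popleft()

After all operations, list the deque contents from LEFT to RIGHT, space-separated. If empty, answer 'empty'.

Answer: 70

Derivation:
pushright(18): [18]
popright(): []
pushleft(93): [93]
popleft(): []
pushright(63): [63]
pushleft(73): [73, 63]
popleft(): [63]
popleft(): []
pushleft(10): [10]
popleft(): []
pushleft(70): [70]
pushleft(68): [68, 70]
popleft(): [70]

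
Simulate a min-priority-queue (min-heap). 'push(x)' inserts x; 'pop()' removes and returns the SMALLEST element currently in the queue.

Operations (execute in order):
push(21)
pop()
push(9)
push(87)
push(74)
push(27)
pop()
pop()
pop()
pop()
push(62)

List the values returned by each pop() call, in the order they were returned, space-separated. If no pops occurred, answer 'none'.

push(21): heap contents = [21]
pop() → 21: heap contents = []
push(9): heap contents = [9]
push(87): heap contents = [9, 87]
push(74): heap contents = [9, 74, 87]
push(27): heap contents = [9, 27, 74, 87]
pop() → 9: heap contents = [27, 74, 87]
pop() → 27: heap contents = [74, 87]
pop() → 74: heap contents = [87]
pop() → 87: heap contents = []
push(62): heap contents = [62]

Answer: 21 9 27 74 87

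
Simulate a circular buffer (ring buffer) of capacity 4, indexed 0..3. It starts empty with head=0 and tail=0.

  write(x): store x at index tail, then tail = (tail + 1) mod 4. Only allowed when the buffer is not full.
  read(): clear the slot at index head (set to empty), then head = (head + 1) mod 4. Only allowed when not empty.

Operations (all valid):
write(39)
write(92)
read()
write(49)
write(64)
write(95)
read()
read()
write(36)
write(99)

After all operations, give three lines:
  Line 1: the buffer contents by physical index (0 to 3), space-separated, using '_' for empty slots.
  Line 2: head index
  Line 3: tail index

Answer: 95 36 99 64
3
3

Derivation:
write(39): buf=[39 _ _ _], head=0, tail=1, size=1
write(92): buf=[39 92 _ _], head=0, tail=2, size=2
read(): buf=[_ 92 _ _], head=1, tail=2, size=1
write(49): buf=[_ 92 49 _], head=1, tail=3, size=2
write(64): buf=[_ 92 49 64], head=1, tail=0, size=3
write(95): buf=[95 92 49 64], head=1, tail=1, size=4
read(): buf=[95 _ 49 64], head=2, tail=1, size=3
read(): buf=[95 _ _ 64], head=3, tail=1, size=2
write(36): buf=[95 36 _ 64], head=3, tail=2, size=3
write(99): buf=[95 36 99 64], head=3, tail=3, size=4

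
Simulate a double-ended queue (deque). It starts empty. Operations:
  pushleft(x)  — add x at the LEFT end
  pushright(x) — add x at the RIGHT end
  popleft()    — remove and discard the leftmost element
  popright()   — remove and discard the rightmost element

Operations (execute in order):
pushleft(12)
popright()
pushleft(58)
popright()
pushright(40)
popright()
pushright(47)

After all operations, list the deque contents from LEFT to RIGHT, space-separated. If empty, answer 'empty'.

pushleft(12): [12]
popright(): []
pushleft(58): [58]
popright(): []
pushright(40): [40]
popright(): []
pushright(47): [47]

Answer: 47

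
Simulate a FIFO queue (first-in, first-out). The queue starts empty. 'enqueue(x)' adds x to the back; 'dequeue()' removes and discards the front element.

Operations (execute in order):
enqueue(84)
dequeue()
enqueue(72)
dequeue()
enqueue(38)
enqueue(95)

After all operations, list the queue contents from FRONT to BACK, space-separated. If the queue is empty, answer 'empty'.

enqueue(84): [84]
dequeue(): []
enqueue(72): [72]
dequeue(): []
enqueue(38): [38]
enqueue(95): [38, 95]

Answer: 38 95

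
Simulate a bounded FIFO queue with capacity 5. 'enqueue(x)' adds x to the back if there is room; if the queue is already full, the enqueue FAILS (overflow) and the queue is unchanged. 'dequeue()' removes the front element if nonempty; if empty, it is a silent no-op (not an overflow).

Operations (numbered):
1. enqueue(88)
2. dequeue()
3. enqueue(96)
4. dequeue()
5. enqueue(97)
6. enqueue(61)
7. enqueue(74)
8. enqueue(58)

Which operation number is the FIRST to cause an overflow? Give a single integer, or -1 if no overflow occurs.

1. enqueue(88): size=1
2. dequeue(): size=0
3. enqueue(96): size=1
4. dequeue(): size=0
5. enqueue(97): size=1
6. enqueue(61): size=2
7. enqueue(74): size=3
8. enqueue(58): size=4

Answer: -1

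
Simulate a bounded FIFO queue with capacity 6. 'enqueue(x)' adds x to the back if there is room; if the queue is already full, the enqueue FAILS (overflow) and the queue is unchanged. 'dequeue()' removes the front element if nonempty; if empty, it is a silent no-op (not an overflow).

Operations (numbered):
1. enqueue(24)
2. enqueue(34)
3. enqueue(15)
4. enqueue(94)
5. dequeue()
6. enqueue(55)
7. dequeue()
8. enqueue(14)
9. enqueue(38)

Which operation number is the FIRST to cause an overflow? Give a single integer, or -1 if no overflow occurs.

1. enqueue(24): size=1
2. enqueue(34): size=2
3. enqueue(15): size=3
4. enqueue(94): size=4
5. dequeue(): size=3
6. enqueue(55): size=4
7. dequeue(): size=3
8. enqueue(14): size=4
9. enqueue(38): size=5

Answer: -1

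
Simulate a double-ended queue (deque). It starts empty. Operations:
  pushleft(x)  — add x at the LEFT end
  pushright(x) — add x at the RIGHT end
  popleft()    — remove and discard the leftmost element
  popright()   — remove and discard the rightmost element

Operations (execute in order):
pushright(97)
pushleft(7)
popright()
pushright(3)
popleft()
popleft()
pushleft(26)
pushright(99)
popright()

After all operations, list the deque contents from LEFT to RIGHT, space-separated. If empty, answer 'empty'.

Answer: 26

Derivation:
pushright(97): [97]
pushleft(7): [7, 97]
popright(): [7]
pushright(3): [7, 3]
popleft(): [3]
popleft(): []
pushleft(26): [26]
pushright(99): [26, 99]
popright(): [26]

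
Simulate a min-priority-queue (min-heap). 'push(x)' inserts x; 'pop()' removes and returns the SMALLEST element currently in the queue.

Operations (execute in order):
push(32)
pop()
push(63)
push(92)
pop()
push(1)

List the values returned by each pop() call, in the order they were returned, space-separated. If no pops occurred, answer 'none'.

Answer: 32 63

Derivation:
push(32): heap contents = [32]
pop() → 32: heap contents = []
push(63): heap contents = [63]
push(92): heap contents = [63, 92]
pop() → 63: heap contents = [92]
push(1): heap contents = [1, 92]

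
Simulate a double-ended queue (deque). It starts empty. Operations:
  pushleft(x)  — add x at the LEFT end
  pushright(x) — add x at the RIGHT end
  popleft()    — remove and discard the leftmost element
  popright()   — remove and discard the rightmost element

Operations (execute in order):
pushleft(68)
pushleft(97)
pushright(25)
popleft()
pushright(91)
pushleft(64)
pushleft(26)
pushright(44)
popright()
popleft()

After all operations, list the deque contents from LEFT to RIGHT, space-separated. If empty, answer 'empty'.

pushleft(68): [68]
pushleft(97): [97, 68]
pushright(25): [97, 68, 25]
popleft(): [68, 25]
pushright(91): [68, 25, 91]
pushleft(64): [64, 68, 25, 91]
pushleft(26): [26, 64, 68, 25, 91]
pushright(44): [26, 64, 68, 25, 91, 44]
popright(): [26, 64, 68, 25, 91]
popleft(): [64, 68, 25, 91]

Answer: 64 68 25 91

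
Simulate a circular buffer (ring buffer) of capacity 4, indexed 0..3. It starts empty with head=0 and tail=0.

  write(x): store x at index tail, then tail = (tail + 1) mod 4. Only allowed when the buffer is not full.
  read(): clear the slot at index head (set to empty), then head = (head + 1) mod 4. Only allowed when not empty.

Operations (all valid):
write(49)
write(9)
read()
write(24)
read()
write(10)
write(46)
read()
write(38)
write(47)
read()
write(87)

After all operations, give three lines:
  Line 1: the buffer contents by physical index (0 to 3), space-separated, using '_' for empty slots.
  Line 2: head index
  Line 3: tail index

Answer: 46 38 47 87
0
0

Derivation:
write(49): buf=[49 _ _ _], head=0, tail=1, size=1
write(9): buf=[49 9 _ _], head=0, tail=2, size=2
read(): buf=[_ 9 _ _], head=1, tail=2, size=1
write(24): buf=[_ 9 24 _], head=1, tail=3, size=2
read(): buf=[_ _ 24 _], head=2, tail=3, size=1
write(10): buf=[_ _ 24 10], head=2, tail=0, size=2
write(46): buf=[46 _ 24 10], head=2, tail=1, size=3
read(): buf=[46 _ _ 10], head=3, tail=1, size=2
write(38): buf=[46 38 _ 10], head=3, tail=2, size=3
write(47): buf=[46 38 47 10], head=3, tail=3, size=4
read(): buf=[46 38 47 _], head=0, tail=3, size=3
write(87): buf=[46 38 47 87], head=0, tail=0, size=4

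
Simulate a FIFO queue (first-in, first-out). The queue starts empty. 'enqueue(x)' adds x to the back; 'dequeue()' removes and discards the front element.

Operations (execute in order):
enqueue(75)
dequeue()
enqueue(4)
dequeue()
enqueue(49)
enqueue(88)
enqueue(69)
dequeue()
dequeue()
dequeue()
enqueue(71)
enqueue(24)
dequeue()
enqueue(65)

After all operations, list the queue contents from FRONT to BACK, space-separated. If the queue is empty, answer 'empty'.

enqueue(75): [75]
dequeue(): []
enqueue(4): [4]
dequeue(): []
enqueue(49): [49]
enqueue(88): [49, 88]
enqueue(69): [49, 88, 69]
dequeue(): [88, 69]
dequeue(): [69]
dequeue(): []
enqueue(71): [71]
enqueue(24): [71, 24]
dequeue(): [24]
enqueue(65): [24, 65]

Answer: 24 65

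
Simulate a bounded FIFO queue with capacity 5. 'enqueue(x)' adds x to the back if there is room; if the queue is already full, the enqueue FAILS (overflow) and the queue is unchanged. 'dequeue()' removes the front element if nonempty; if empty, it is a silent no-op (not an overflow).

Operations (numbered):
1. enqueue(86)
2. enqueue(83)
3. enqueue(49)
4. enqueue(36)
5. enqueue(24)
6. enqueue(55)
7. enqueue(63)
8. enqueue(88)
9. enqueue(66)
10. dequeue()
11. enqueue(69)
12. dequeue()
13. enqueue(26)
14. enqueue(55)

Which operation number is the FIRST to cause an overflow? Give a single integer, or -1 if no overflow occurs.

Answer: 6

Derivation:
1. enqueue(86): size=1
2. enqueue(83): size=2
3. enqueue(49): size=3
4. enqueue(36): size=4
5. enqueue(24): size=5
6. enqueue(55): size=5=cap → OVERFLOW (fail)
7. enqueue(63): size=5=cap → OVERFLOW (fail)
8. enqueue(88): size=5=cap → OVERFLOW (fail)
9. enqueue(66): size=5=cap → OVERFLOW (fail)
10. dequeue(): size=4
11. enqueue(69): size=5
12. dequeue(): size=4
13. enqueue(26): size=5
14. enqueue(55): size=5=cap → OVERFLOW (fail)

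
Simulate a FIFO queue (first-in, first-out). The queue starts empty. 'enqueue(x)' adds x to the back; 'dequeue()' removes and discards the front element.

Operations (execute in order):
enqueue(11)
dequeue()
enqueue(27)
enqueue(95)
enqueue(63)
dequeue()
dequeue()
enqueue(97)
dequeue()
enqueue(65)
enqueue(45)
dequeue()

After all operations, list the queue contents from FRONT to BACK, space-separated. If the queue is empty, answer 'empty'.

enqueue(11): [11]
dequeue(): []
enqueue(27): [27]
enqueue(95): [27, 95]
enqueue(63): [27, 95, 63]
dequeue(): [95, 63]
dequeue(): [63]
enqueue(97): [63, 97]
dequeue(): [97]
enqueue(65): [97, 65]
enqueue(45): [97, 65, 45]
dequeue(): [65, 45]

Answer: 65 45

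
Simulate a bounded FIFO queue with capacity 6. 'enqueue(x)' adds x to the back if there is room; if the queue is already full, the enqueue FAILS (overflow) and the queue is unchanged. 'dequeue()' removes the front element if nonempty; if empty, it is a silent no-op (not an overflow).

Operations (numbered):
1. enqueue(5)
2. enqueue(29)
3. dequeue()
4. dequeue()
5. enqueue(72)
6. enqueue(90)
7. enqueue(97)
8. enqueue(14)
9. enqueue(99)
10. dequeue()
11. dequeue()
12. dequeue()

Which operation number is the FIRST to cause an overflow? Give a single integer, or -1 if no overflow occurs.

Answer: -1

Derivation:
1. enqueue(5): size=1
2. enqueue(29): size=2
3. dequeue(): size=1
4. dequeue(): size=0
5. enqueue(72): size=1
6. enqueue(90): size=2
7. enqueue(97): size=3
8. enqueue(14): size=4
9. enqueue(99): size=5
10. dequeue(): size=4
11. dequeue(): size=3
12. dequeue(): size=2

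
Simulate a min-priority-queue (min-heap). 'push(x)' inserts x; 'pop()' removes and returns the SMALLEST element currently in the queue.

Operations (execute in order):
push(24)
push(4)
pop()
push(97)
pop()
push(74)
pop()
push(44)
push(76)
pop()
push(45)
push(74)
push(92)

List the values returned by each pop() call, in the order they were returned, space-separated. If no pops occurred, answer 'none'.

push(24): heap contents = [24]
push(4): heap contents = [4, 24]
pop() → 4: heap contents = [24]
push(97): heap contents = [24, 97]
pop() → 24: heap contents = [97]
push(74): heap contents = [74, 97]
pop() → 74: heap contents = [97]
push(44): heap contents = [44, 97]
push(76): heap contents = [44, 76, 97]
pop() → 44: heap contents = [76, 97]
push(45): heap contents = [45, 76, 97]
push(74): heap contents = [45, 74, 76, 97]
push(92): heap contents = [45, 74, 76, 92, 97]

Answer: 4 24 74 44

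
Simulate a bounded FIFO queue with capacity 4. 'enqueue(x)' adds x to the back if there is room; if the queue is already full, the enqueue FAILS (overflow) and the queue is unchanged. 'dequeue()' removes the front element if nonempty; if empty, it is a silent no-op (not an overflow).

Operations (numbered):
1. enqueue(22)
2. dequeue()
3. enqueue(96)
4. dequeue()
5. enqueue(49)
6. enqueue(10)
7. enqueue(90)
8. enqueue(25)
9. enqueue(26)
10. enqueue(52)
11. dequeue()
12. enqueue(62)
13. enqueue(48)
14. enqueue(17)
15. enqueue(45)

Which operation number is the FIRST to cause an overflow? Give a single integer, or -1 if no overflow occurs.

Answer: 9

Derivation:
1. enqueue(22): size=1
2. dequeue(): size=0
3. enqueue(96): size=1
4. dequeue(): size=0
5. enqueue(49): size=1
6. enqueue(10): size=2
7. enqueue(90): size=3
8. enqueue(25): size=4
9. enqueue(26): size=4=cap → OVERFLOW (fail)
10. enqueue(52): size=4=cap → OVERFLOW (fail)
11. dequeue(): size=3
12. enqueue(62): size=4
13. enqueue(48): size=4=cap → OVERFLOW (fail)
14. enqueue(17): size=4=cap → OVERFLOW (fail)
15. enqueue(45): size=4=cap → OVERFLOW (fail)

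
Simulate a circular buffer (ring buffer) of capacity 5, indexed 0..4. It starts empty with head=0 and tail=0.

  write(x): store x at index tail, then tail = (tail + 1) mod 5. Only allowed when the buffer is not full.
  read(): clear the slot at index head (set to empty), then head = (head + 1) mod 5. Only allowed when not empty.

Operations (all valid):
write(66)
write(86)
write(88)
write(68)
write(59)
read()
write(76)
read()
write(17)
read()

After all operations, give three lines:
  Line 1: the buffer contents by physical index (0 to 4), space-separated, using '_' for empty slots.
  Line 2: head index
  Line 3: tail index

Answer: 76 17 _ 68 59
3
2

Derivation:
write(66): buf=[66 _ _ _ _], head=0, tail=1, size=1
write(86): buf=[66 86 _ _ _], head=0, tail=2, size=2
write(88): buf=[66 86 88 _ _], head=0, tail=3, size=3
write(68): buf=[66 86 88 68 _], head=0, tail=4, size=4
write(59): buf=[66 86 88 68 59], head=0, tail=0, size=5
read(): buf=[_ 86 88 68 59], head=1, tail=0, size=4
write(76): buf=[76 86 88 68 59], head=1, tail=1, size=5
read(): buf=[76 _ 88 68 59], head=2, tail=1, size=4
write(17): buf=[76 17 88 68 59], head=2, tail=2, size=5
read(): buf=[76 17 _ 68 59], head=3, tail=2, size=4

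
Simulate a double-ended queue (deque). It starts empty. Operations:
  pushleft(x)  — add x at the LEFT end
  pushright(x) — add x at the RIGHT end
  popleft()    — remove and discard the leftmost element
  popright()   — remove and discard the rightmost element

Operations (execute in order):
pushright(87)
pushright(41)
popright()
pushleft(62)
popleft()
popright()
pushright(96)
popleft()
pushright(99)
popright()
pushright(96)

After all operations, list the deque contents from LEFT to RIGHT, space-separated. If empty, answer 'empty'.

Answer: 96

Derivation:
pushright(87): [87]
pushright(41): [87, 41]
popright(): [87]
pushleft(62): [62, 87]
popleft(): [87]
popright(): []
pushright(96): [96]
popleft(): []
pushright(99): [99]
popright(): []
pushright(96): [96]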